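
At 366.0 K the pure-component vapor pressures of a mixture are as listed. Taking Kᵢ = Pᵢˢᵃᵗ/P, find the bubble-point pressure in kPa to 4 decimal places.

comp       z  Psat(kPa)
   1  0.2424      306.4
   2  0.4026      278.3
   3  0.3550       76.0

At the bubble point ψ → 0, so ΣzᵢKᵢ = 1 with Kᵢ = Pᵢˢᵃᵗ/P ⇒ P = ΣzᵢPᵢˢᵃᵗ.
P = 0.2424·306.4 + 0.4026·278.3 + 0.3550·76.0 = 213.2949 kPa

Pbub = 213.2949 kPa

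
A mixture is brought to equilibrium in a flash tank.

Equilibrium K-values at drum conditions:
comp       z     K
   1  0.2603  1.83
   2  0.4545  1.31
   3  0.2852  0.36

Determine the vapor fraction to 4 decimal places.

ψ = 0.5165

Newton iteration, ψ⁰ = 0.5:
  ψ = 0.5000: g = 0.00625, g' = -0.3749 → ψ = 0.5167
  ψ = 0.5167: g = -0.00005, g' = -0.3810 → ψ = 0.5165
Converged at ψ = 0.5165.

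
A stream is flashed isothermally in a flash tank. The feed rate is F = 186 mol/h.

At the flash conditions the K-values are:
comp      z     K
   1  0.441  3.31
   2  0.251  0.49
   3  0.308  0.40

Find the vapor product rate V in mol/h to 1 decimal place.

Let ψ = V/F and solve Σ zᵢ(Kᵢ−1)/(1+ψ(Kᵢ−1)) = 0.
Check two-phase: ΣzᵢKᵢ = 1.706 > 1 and Σzᵢ/Kᵢ = 1.415 > 1, so g(0) = 0.706 > 0 and g(1) = -0.415 < 0.
Iterate (Newton) starting at ψ = 0.5:
  ψ = 0.500: g = 0.0369, g' = -0.851 → ψ = 0.543
  ψ = 0.543: g = 0.0004, g' = -0.832 → ψ = 0.544
Converged at ψ = 0.544.
Then V = ψ·F = 0.5439·186 = 101.2 mol/h and L = F − V = 84.8 mol/h.

V = 101.2 mol/h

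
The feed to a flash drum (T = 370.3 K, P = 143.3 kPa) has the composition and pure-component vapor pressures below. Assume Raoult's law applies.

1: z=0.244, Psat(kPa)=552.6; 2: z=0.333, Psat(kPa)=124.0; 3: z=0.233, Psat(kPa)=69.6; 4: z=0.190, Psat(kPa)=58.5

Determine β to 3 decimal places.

Raoult's law: Kᵢ = Pᵢˢᵃᵗ/P = Pᵢˢᵃᵗ/143.3.
  K_1 = 552.6/143.3 = 3.85625, K_2 = 124.0/143.3 = 0.86532, K_3 = 69.6/143.3 = 0.48569, K_4 = 58.5/143.3 = 0.40823
Newton iteration, β⁰ = 0.7:
  β = 0.700: g = -0.1964, g' = -0.573 → β = 0.357
  β = 0.357: g = 0.0084, g' = -0.694 → β = 0.369
  β = 0.369: g = 0.0001, g' = -0.681 → β = 0.370
Converged at β = 0.370.

β = 0.370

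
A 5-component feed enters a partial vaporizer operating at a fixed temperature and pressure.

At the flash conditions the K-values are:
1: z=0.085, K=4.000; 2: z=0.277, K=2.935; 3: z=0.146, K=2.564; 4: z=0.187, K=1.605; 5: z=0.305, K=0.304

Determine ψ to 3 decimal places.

ψ = 0.785

Newton–Raphson from ψ = 0.5:
  ψ = 0.500: g = 0.2638, g' = -0.891 → ψ = 0.796
  ψ = 0.796: g = -0.0119, g' = -1.073 → ψ = 0.785
Converged at ψ = 0.785.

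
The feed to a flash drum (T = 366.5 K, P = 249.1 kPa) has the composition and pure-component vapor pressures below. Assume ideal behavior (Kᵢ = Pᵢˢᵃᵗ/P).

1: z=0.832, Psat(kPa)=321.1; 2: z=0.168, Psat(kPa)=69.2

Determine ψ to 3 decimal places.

Raoult's law: Kᵢ = Pᵢˢᵃᵗ/P = Pᵢˢᵃᵗ/249.1.
  K_1 = 321.1/249.1 = 1.28904, K_2 = 69.2/249.1 = 0.27780
Let ψ = V/F and solve Σ zᵢ(Kᵢ−1)/(1+ψ(Kᵢ−1)) = 0.
Check two-phase: ΣzᵢKᵢ = 1.119 > 1 and Σzᵢ/Kᵢ = 1.250 > 1, so g(0) = 0.119 > 0 and g(1) = -0.250 < 0.
Iterate (Newton) starting at ψ = 0.5:
  ψ = 0.500: g = 0.0202, g' = -0.268 → ψ = 0.575
  ψ = 0.575: g = -0.0014, g' = -0.308 → ψ = 0.571
Converged at ψ = 0.571.

ψ = 0.571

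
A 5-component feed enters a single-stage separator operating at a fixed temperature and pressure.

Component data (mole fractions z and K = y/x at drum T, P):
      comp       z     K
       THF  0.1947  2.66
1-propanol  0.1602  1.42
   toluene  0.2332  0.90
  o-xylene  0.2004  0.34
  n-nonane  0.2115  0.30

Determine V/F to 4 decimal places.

V/F = 0.1275

Rachford–Rice: g(V/F) = Σ zᵢ(Kᵢ−1)/(1+V/F(Kᵢ−1)) = 0.
g(0) = ΣzᵢKᵢ − 1 = 0.0869 and g(1) = 1 − Σzᵢ/Kᵢ = -0.7395, so a root lies in (0, 1).
Iterate (Newton) starting at V/F = 0.52:
  V/F = 0.5200: g = -0.23007, g' = -0.6347 → V/F = 0.1575
  V/F = 0.1575: g = -0.01840, g' = -0.6040 → V/F = 0.1271
  V/F = 0.1271: g = 0.00027, g' = -0.6226 → V/F = 0.1275
Converged at V/F = 0.1275.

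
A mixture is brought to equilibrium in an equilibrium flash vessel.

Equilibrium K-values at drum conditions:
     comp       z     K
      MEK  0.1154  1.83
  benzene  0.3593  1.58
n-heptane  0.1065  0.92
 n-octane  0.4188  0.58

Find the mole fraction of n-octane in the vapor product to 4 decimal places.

Rachford–Rice: g(V/F) = Σ zᵢ(Kᵢ−1)/(1+V/F(Kᵢ−1)) = 0.
Feasibility: ΣzᵢKᵢ = 1.1198, Σzᵢ/Kᵢ = 1.1283 — both > 1, two phases present.
Iterate (Newton) starting at V/F = 0.43:
  V/F = 0.4300: g = 0.01390, g' = -0.2314 → V/F = 0.4901
Converged at V/F = 0.4901.
Compositions from xᵢ = zᵢ/(1+V/F(Kᵢ−1)), yᵢ = Kᵢxᵢ:
  MEK: x = 0.0820, y = 0.1501
  benzene: x = 0.2798, y = 0.4420
  n-heptane: x = 0.1108, y = 0.1020
  n-octane: x = 0.5273, y = 0.3059

y_n-octane = 0.3059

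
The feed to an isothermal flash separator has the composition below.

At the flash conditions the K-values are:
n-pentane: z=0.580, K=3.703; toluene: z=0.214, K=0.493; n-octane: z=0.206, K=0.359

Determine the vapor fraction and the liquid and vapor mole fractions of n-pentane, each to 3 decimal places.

Let ψ = V/F and solve Σ zᵢ(Kᵢ−1)/(1+ψ(Kᵢ−1)) = 0.
Check two-phase: ΣzᵢKᵢ = 2.327 > 1 and Σzᵢ/Kᵢ = 1.165 > 1, so g(0) = 1.327 > 0 and g(1) = -0.165 < 0.
Iterate (Newton) starting at ψ = 0.66:
  ψ = 0.660: g = 0.1712, g' = -0.925 → ψ = 0.845
  ψ = 0.845: g = -0.0005, g' = -0.964 → ψ = 0.844
Converged at ψ = 0.844.
Compositions from xᵢ = zᵢ/(1+ψ(Kᵢ−1)), yᵢ = Kᵢxᵢ:
  n-pentane: x = 0.177, y = 0.654
  toluene: x = 0.374, y = 0.184
  n-octane: x = 0.449, y = 0.161

ψ = 0.844, x_n-pentane = 0.177, y_n-pentane = 0.654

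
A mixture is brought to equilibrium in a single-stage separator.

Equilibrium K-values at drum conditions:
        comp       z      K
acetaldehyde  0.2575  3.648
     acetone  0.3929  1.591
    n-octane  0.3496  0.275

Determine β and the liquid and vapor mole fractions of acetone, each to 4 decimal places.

β = 0.5849, x_acetone = 0.2920, y_acetone = 0.4645

Let β = V/F and solve Σ zᵢ(Kᵢ−1)/(1+β(Kᵢ−1)) = 0.
g(0) = ΣzᵢKᵢ − 1 = 0.6606 and g(1) = 1 − Σzᵢ/Kᵢ = -0.5888, so a root lies in (0, 1).
Newton–Raphson from β = 0.63:
  β = 0.6300: g = -0.04181, g' = -0.9491 → β = 0.5859
  β = 0.5859: g = -0.00095, g' = -0.9085 → β = 0.5849
Converged at β = 0.5849.
Compositions from xᵢ = zᵢ/(1+β(Kᵢ−1)), yᵢ = Kᵢxᵢ:
  acetaldehyde: x = 0.1010, y = 0.3685
  acetone: x = 0.2920, y = 0.4645
  n-octane: x = 0.6070, y = 0.1669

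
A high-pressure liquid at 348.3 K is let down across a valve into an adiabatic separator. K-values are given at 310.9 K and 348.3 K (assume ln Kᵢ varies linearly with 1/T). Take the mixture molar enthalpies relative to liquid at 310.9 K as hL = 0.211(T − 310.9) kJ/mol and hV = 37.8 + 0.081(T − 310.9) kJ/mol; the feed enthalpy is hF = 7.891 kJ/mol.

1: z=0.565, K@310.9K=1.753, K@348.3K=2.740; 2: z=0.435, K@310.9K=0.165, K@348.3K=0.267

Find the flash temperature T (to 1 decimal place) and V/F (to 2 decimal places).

Adiabatic flash: solve Rachford–Rice at each trial T, then check hF = ψ·hV(T) + (1−ψ)·hL(T).
  T = 310.9 K: K = (1.753, 0.165), RR gives ψ = 0.099, H_out = 3.741 kJ/mol
  T = 348.3 K: K = (2.740, 0.267), RR gives ψ = 0.521, H_out = 25.046 kJ/mol
  T = 329.6 K: K = (2.220, 0.213), RR gives ψ = 0.361, H_out = 16.715 kJ/mol
  T = 320.2 K: K = (1.978, 0.188), RR gives ψ = 0.251, H_out = 11.147 kJ/mol
  T = 315.5 K: K = (1.863, 0.176), RR gives ψ = 0.182, H_out = 7.723 kJ/mol
  T = 317.9 K: K = (1.921, 0.182), RR gives ψ = 0.219, H_out = 9.540 kJ/mol
Linear interpolation between T = 315.5 (H_out = 7.723) and T = 317.9 (H_out = 9.540) on hF = 7.891 gives T ≈ 315.7 K, at which ψ = 0.18.

T = 315.7 K, V/F = 0.18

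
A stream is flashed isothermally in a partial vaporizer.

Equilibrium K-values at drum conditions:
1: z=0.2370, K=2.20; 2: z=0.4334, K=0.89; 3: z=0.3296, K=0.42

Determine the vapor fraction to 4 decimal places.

ψ = 0.1069

Newton–Raphson from ψ = 0.7:
  ψ = 0.7000: g = -0.21892, g' = -0.4212 → ψ = 0.1803
  ψ = 0.1803: g = -0.02830, g' = -0.3744 → ψ = 0.1047
  ψ = 0.1047: g = 0.00091, g' = -0.4004 → ψ = 0.1069
Converged at ψ = 0.1069.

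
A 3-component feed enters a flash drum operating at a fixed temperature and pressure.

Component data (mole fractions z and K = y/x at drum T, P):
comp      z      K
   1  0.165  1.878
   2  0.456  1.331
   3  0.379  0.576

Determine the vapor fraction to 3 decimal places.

Let ψ = V/F and solve Σ zᵢ(Kᵢ−1)/(1+ψ(Kᵢ−1)) = 0.
g(0) = ΣzᵢKᵢ − 1 = 0.135 and g(1) = 1 − Σzᵢ/Kᵢ = -0.088, so a root lies in (0, 1).
Newton iteration, ψ⁰ = 0.5:
  ψ = 0.500: g = 0.0262, g' = -0.208 → ψ = 0.626
  ψ = 0.626: g = -0.0003, g' = -0.214 → ψ = 0.625
Converged at ψ = 0.625.

ψ = 0.625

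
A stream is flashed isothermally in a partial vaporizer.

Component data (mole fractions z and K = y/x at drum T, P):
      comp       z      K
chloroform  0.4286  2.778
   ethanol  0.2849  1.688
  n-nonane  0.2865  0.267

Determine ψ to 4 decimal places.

Material balance + equilibrium reduce to Σ zᵢ(Kᵢ−1)/(1+ψ(Kᵢ−1)) = 0.
g(0) = ΣzᵢKᵢ − 1 = 0.7481 and g(1) = 1 − Σzᵢ/Kᵢ = -0.3961, so a root lies in (0, 1).
Newton–Raphson from ψ = 0.47:
  ψ = 0.4700: g = 0.24288, g' = -0.8374 → ψ = 0.7600
  ψ = 0.7600: g = -0.02138, g' = -1.0880 → ψ = 0.7404
  ψ = 0.7404: g = -0.00040, g' = -1.0478 → ψ = 0.7400
Converged at ψ = 0.7400.

ψ = 0.7400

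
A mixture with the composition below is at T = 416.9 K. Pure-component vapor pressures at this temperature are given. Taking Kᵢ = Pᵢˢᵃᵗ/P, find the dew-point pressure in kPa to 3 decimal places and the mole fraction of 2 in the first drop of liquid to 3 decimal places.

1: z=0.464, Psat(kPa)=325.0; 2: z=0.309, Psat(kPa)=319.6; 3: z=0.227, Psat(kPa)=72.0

At the dew point ψ → 1, so Σzᵢ/Kᵢ = 1 with Kᵢ = Pᵢˢᵃᵗ/P ⇒ 1/P = Σzᵢ/Pᵢˢᵃᵗ.
1/P = 0.464/325.0 + 0.309/319.6 + 0.227/72.0 = 0.005547 ⇒ P = 180.268 kPa
xᵢ = zᵢP/Pᵢˢᵃᵗ ⇒ x_2 = 0.309·180.268/319.6 = 0.174

Pdew = 180.268 kPa, x_2 = 0.174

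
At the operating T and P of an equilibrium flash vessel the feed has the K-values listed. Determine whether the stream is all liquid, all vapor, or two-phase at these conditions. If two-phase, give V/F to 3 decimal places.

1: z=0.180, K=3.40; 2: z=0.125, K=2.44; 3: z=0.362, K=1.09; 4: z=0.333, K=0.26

ΣzᵢKᵢ = 1.398; Σzᵢ/Kᵢ = 1.717.
Both exceed 1, so a two-phase solution exists.
Let ψ = V/F and solve Σ zᵢ(Kᵢ−1)/(1+ψ(Kᵢ−1)) = 0.
Newton iteration, ψ⁰ = 0.32:
  ψ = 0.320: g = 0.0764, g' = -0.769 → ψ = 0.419
  ψ = 0.419: g = 0.0017, g' = -0.744 → ψ = 0.422
Converged at ψ = 0.422.

two-phase, V/F = 0.422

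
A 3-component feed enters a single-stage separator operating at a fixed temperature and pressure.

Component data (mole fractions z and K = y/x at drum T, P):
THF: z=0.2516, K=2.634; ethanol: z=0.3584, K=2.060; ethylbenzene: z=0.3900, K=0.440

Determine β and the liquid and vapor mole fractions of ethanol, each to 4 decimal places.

Let β = V/F and solve Σ zᵢ(Kᵢ−1)/(1+β(Kᵢ−1)) = 0.
Feasibility: ΣzᵢKᵢ = 1.5726, Σzᵢ/Kᵢ = 1.1559 — both > 1, two phases present.
Newton–Raphson from β = 0.56:
  β = 0.5600: g = 0.13489, g' = -0.6013 → β = 0.7843
  β = 0.7843: g = -0.00182, g' = -0.6380 → β = 0.7815
Converged at β = 0.7815.
Compositions from xᵢ = zᵢ/(1+β(Kᵢ−1)), yᵢ = Kᵢxᵢ:
  THF: x = 0.1105, y = 0.2911
  ethanol: x = 0.1960, y = 0.4038
  ethylbenzene: x = 0.6935, y = 0.3051

β = 0.7815, x_ethanol = 0.1960, y_ethanol = 0.4038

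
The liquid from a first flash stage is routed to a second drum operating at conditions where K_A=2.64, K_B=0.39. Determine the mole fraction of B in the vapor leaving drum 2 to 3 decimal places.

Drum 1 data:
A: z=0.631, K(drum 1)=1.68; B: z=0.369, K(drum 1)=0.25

y_B (drum 2) = 0.284

Drum 1:
Material balance + equilibrium reduce to Σ zᵢ(Kᵢ−1)/(1+ψ₁(Kᵢ−1)) = 0.
Check two-phase: ΣzᵢKᵢ = 1.152 > 1 and Σzᵢ/Kᵢ = 1.852 > 1, so g(0) = 0.152 > 0 and g(1) = -0.852 < 0.
Newton–Raphson from ψ₁ = 0.5:
  ψ₁ = 0.500: g = -0.1226, g' = -0.694 → ψ₁ = 0.323
  ψ₁ = 0.323: g = -0.0136, g' = -0.558 → ψ₁ = 0.299
Converged at ψ₁ = 0.299.
Drum-1 compositions:
  A: x = 0.524, y = 0.881
  B: x = 0.476, y = 0.119
Drum-2 feed = drum-1 liquid: z₂ = (0.5245, 0.4755).
Drum 2:
Let ψ₂ = V/F and solve Σ zᵢ(Kᵢ−1)/(1+ψ₂(Kᵢ−1)) = 0.
Feasibility: ΣzᵢKᵢ = 1.570, Σzᵢ/Kᵢ = 1.418 — both > 1, two phases present.
Binary case is linear: z₁(K₁−1)(1+ψ₂(K₂−1)) + z₂(K₂−1)(1+ψ₂(K₁−1)) = 0
⇒ ψ₂ = [z₁(K₁−1)+z₂(K₂−1)] / [−(K₁−1)(K₂−1)] = 0.5701/1.0004 = 0.570
  A: x = 0.271, y = 0.716
  B: x = 0.729, y = 0.284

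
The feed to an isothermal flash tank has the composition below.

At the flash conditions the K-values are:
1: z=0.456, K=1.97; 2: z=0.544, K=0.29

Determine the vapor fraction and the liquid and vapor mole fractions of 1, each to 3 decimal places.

ψ = 0.081, x_1 = 0.423, y_1 = 0.833

Material balance + equilibrium reduce to Σ zᵢ(Kᵢ−1)/(1+ψ(Kᵢ−1)) = 0.
g(0) = ΣzᵢKᵢ − 1 = 0.056 and g(1) = 1 − Σzᵢ/Kᵢ = -1.107, so a root lies in (0, 1).
Binary case is linear: z₁(K₁−1)(1+ψ(K₂−1)) + z₂(K₂−1)(1+ψ(K₁−1)) = 0
⇒ ψ = [z₁(K₁−1)+z₂(K₂−1)] / [−(K₁−1)(K₂−1)] = 0.0561/0.6887 = 0.081
Compositions from xᵢ = zᵢ/(1+ψ(Kᵢ−1)), yᵢ = Kᵢxᵢ:
  1: x = 0.423, y = 0.833
  2: x = 0.577, y = 0.167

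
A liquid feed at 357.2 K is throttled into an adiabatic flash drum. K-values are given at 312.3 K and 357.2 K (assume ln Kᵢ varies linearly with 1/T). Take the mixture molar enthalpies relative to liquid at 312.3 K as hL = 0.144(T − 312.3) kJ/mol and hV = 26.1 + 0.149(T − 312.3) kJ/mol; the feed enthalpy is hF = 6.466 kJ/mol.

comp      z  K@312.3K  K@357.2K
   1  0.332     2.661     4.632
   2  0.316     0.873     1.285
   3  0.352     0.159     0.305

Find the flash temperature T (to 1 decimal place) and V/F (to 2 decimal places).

T = 313.9 K, V/F = 0.24

Adiabatic flash: solve Rachford–Rice at each trial T, then check hF = ψ·hV(T) + (1−ψ)·hL(T).
  T = 312.3 K: K = (2.661, 0.873, 0.159), RR gives ψ = 0.219, H_out = 5.722 kJ/mol
  T = 357.2 K: K = (4.632, 1.285, 0.305), RR gives ψ = 0.638, H_out = 23.265 kJ/mol
  T = 334.8 K: K = (3.579, 1.073, 0.225), RR gives ψ = 0.450, H_out = 15.037 kJ/mol
  T = 323.6 K: K = (3.104, 0.972, 0.191), RR gives ψ = 0.345, H_out = 10.664 kJ/mol
  T = 318.0 K: K = (2.880, 0.922, 0.174), RR gives ψ = 0.286, H_out = 8.306 kJ/mol
  T = 315.1 K: K = (2.767, 0.897, 0.166), RR gives ψ = 0.253, H_out = 7.019 kJ/mol
  T = 313.7 K: K = (2.714, 0.885, 0.163), RR gives ψ = 0.237, H_out = 6.378 kJ/mol
Linear interpolation between T = 313.7 (H_out = 6.378) and T = 315.1 (H_out = 7.019) on hF = 6.466 gives T ≈ 313.9 K, at which ψ = 0.24.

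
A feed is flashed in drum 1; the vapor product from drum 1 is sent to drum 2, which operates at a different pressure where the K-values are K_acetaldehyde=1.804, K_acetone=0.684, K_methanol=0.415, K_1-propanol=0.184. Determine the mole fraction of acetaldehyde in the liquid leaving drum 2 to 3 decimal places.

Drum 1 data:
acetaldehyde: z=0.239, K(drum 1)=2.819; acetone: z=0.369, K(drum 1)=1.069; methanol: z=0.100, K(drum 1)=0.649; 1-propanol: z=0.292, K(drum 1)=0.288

Drum 1:
Rachford–Rice: g(ψ₁) = Σ zᵢ(Kᵢ−1)/(1+ψ₁(Kᵢ−1)) = 0.
g(0) = ΣzᵢKᵢ − 1 = 0.217 and g(1) = 1 − Σzᵢ/Kᵢ = -0.598, so a root lies in (0, 1).
Newton–Raphson from ψ₁ = 0.5:
  ψ₁ = 0.500: g = -0.1131, g' = -0.594 → ψ₁ = 0.309
  ψ₁ = 0.309: g = -0.0029, g' = -0.584 → ψ₁ = 0.304
Converged at ψ₁ = 0.304.
Drum-1 compositions:
  acetaldehyde: x = 0.154, y = 0.434
  acetone: x = 0.361, y = 0.386
  methanol: x = 0.112, y = 0.073
  1-propanol: x = 0.373, y = 0.107
Drum-2 feed = drum-1 vapor: z₂ = (0.4336, 0.3863, 0.0727, 0.1074).
Drum 2:
Material balance + equilibrium reduce to Σ zᵢ(Kᵢ−1)/(1+ψ₂(Kᵢ−1)) = 0.
Check two-phase: ΣzᵢKᵢ = 1.096 > 1 and Σzᵢ/Kᵢ = 1.564 > 1, so g(0) = 0.096 > 0 and g(1) = -0.564 < 0.
Newton–Raphson from ψ₂ = 0.5:
  ψ₂ = 0.500: g = -0.1044, g' = -0.451 → ψ₂ = 0.268
  ψ₂ = 0.268: g = -0.0092, g' = -0.388 → ψ₂ = 0.245
  ψ₂ = 0.245: g = -0.0000, g' = -0.387 → ψ₂ = 0.244
Converged at ψ₂ = 0.244.
  acetaldehyde: x = 0.362, y = 0.654
  acetone: x = 0.419, y = 0.286
  methanol: x = 0.085, y = 0.035
  1-propanol: x = 0.134, y = 0.025

x_acetaldehyde (drum 2) = 0.362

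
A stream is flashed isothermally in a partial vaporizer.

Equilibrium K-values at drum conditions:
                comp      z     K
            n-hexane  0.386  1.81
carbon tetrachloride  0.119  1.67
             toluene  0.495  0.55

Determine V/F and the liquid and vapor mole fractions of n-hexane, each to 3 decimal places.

V/F = 0.484, x_n-hexane = 0.277, y_n-hexane = 0.502

Material balance + equilibrium reduce to Σ zᵢ(Kᵢ−1)/(1+V/F(Kᵢ−1)) = 0.
Feasibility: ΣzᵢKᵢ = 1.170, Σzᵢ/Kᵢ = 1.185 — both > 1, two phases present.
Newton–Raphson from V/F = 0.34:
  V/F = 0.340: g = 0.0471, g' = -0.331 → V/F = 0.482
  V/F = 0.482: g = 0.0006, g' = -0.325 → V/F = 0.484
Converged at V/F = 0.484.
Compositions from xᵢ = zᵢ/(1+V/F(Kᵢ−1)), yᵢ = Kᵢxᵢ:
  n-hexane: x = 0.277, y = 0.502
  carbon tetrachloride: x = 0.090, y = 0.150
  toluene: x = 0.633, y = 0.348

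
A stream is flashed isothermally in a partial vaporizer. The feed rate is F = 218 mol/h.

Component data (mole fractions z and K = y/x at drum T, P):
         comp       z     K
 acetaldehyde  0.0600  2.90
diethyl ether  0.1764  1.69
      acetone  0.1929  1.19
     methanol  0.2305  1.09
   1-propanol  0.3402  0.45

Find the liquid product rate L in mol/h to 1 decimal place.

Material balance + equilibrium reduce to Σ zᵢ(Kᵢ−1)/(1+V/F(Kᵢ−1)) = 0.
g(0) = ΣzᵢKᵢ − 1 = 0.1060 and g(1) = 1 − Σzᵢ/Kᵢ = -0.2546, so a root lies in (0, 1).
Newton–Raphson from V/F = 0.69:
  V/F = 0.6900: g = -0.11782, g' = -0.3535 → V/F = 0.3567
  V/F = 0.3567: g = -0.01272, g' = -0.2982 → V/F = 0.3140
  V/F = 0.3140: g = 0.00003, g' = -0.3000 → V/F = 0.3141
Converged at V/F = 0.3141.
Then V = V/F·F = 0.3141·218 = 68.5 mol/h and L = F − V = 149.5 mol/h.

L = 149.5 mol/h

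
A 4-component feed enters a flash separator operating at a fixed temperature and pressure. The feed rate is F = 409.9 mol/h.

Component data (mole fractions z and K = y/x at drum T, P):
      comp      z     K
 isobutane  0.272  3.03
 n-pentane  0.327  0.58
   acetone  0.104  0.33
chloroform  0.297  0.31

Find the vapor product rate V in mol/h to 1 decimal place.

Material balance + equilibrium reduce to Σ zᵢ(Kᵢ−1)/(1+V/F(Kᵢ−1)) = 0.
g(0) = ΣzᵢKᵢ − 1 = 0.140 and g(1) = 1 − Σzᵢ/Kᵢ = -0.927, so a root lies in (0, 1).
Iterate (Newton) starting at V/F = 0.5:
  V/F = 0.500: g = -0.3175, g' = -0.804 → V/F = 0.105
  V/F = 0.105: g = 0.0156, g' = -1.043 → V/F = 0.120
Converged at V/F = 0.120.
Then V = V/F·F = 0.1202·409.9 = 49.3 mol/h and L = F − V = 360.6 mol/h.

V = 49.3 mol/h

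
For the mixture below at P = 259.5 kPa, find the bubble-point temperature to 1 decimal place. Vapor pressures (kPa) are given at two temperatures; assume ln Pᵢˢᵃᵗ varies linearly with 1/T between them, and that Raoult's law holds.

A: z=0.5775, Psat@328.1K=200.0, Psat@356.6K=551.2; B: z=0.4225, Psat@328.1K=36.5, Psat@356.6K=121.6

Bubble-point temperature: ΣzᵢPᵢˢᵃᵗ(T) = P. Interpolate ln Pᵢˢᵃᵗ = aᵢ + bᵢ/T.
  T = 328.1 K: ΣzᵢPᵢˢᵃᵗ = 130.92 kPa
  T = 356.6 K: ΣzᵢPᵢˢᵃᵗ = 369.69 kPa
  T = 342.4 K: ΣzᵢPᵢˢᵃᵗ = 225.10 kPa
  T = 349.5 K: ΣzᵢPᵢˢᵃᵗ = 289.90 kPa
  T = 345.9 K: ΣzᵢPᵢˢᵃᵗ = 255.32 kPa
  T = 347.7 K: ΣzᵢPᵢˢᵃᵗ = 272.15 kPa
  T = 346.8 K: ΣzᵢPᵢˢᵃᵗ = 263.62 kPa
Interpolating between 345.9 K and 346.8 K gives T ≈ 346.4 K.

T = 346.4 K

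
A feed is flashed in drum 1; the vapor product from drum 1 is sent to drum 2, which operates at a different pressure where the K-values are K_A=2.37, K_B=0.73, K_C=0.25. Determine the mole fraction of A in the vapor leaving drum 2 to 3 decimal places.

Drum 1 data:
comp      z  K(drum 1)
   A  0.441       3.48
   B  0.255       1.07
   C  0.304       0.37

y_A (drum 2) = 0.673

Drum 1:
Material balance + equilibrium reduce to Σ zᵢ(Kᵢ−1)/(1+ψ₁(Kᵢ−1)) = 0.
Feasibility: ΣzᵢKᵢ = 1.920, Σzᵢ/Kᵢ = 1.187 — both > 1, two phases present.
Newton–Raphson from ψ₁ = 0.45:
  ψ₁ = 0.450: g = 0.2669, g' = -0.842 → ψ₁ = 0.767
  ψ₁ = 0.767: g = 0.0232, g' = -0.775 → ψ₁ = 0.797
Converged at ψ₁ = 0.797.
Drum-1 compositions:
  A: x = 0.148, y = 0.516
  B: x = 0.242, y = 0.258
  C: x = 0.610, y = 0.226
Drum-2 feed = drum-1 vapor: z₂ = (0.5158, 0.2584, 0.2258).
Drum 2:
Material balance + equilibrium reduce to Σ zᵢ(Kᵢ−1)/(1+ψ₂(Kᵢ−1)) = 0.
Check two-phase: ΣzᵢKᵢ = 1.467 > 1 and Σzᵢ/Kᵢ = 1.475 > 1, so g(0) = 0.467 > 0 and g(1) = -0.475 < 0.
Newton iteration, ψ₂⁰ = 0.51:
  ψ₂ = 0.510: g = 0.0608, g' = -0.694 → ψ₂ = 0.598
  ψ₂ = 0.598: g = -0.0016, g' = -0.737 → ψ₂ = 0.595
Converged at ψ₂ = 0.595.
  A: x = 0.284, y = 0.673
  B: x = 0.308, y = 0.225
  C: x = 0.408, y = 0.102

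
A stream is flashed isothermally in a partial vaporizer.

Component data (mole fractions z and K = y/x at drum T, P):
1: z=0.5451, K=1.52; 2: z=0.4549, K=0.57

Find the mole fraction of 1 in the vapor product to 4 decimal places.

y_1 = 0.6880

Rachford–Rice: g(ψ) = Σ zᵢ(Kᵢ−1)/(1+ψ(Kᵢ−1)) = 0.
Check two-phase: ΣzᵢKᵢ = 1.0878 > 1 and Σzᵢ/Kᵢ = 1.1567 > 1, so g(0) = 0.0878 > 0 and g(1) = -0.1567 < 0.
Binary case is linear: z₁(K₁−1)(1+ψ(K₂−1)) + z₂(K₂−1)(1+ψ(K₁−1)) = 0
⇒ ψ = [z₁(K₁−1)+z₂(K₂−1)] / [−(K₁−1)(K₂−1)] = 0.08785/0.22360 = 0.3929
Compositions from xᵢ = zᵢ/(1+ψ(Kᵢ−1)), yᵢ = Kᵢxᵢ:
  1: x = 0.4526, y = 0.6880
  2: x = 0.5474, y = 0.3120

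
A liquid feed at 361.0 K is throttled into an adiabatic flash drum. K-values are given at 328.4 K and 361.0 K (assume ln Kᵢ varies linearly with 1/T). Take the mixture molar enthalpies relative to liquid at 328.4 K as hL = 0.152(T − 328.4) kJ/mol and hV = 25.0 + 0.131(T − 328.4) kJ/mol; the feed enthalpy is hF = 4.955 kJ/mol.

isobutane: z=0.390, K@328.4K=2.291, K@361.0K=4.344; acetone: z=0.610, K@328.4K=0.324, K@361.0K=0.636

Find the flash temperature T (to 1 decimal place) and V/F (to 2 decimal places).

Adiabatic flash: solve Rachford–Rice at each trial T, then check hF = ψ·hV(T) + (1−ψ)·hL(T).
  T = 328.4 K: K = (2.291, 0.324), RR gives ψ = 0.104, H_out = 2.611 kJ/mol
  T = 361.0 K: K = (4.344, 0.636), RR gives ψ = 0.889, H_out = 26.572 kJ/mol
  T = 344.7 K: K = (3.203, 0.461), RR gives ψ = 0.447, H_out = 13.499 kJ/mol
  T = 336.5 K: K = (2.717, 0.388), RR gives ψ = 0.282, H_out = 8.228 kJ/mol
  T = 332.4 K: K = (2.495, 0.354), RR gives ψ = 0.196, H_out = 5.494 kJ/mol
  T = 330.4 K: K = (2.391, 0.339), RR gives ψ = 0.152, H_out = 4.087 kJ/mol
Linear interpolation between T = 330.4 (H_out = 4.087) and T = 332.4 (H_out = 5.494) on hF = 4.955 gives T ≈ 331.6 K, at which ψ = 0.18.

T = 331.6 K, V/F = 0.18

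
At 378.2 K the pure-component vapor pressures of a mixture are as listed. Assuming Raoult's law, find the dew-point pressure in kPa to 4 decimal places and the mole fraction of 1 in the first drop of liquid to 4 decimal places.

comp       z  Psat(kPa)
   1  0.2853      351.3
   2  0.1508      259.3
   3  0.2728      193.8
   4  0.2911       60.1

At the dew point ψ → 1, so Σzᵢ/Kᵢ = 1 with Kᵢ = Pᵢˢᵃᵗ/P ⇒ 1/P = Σzᵢ/Pᵢˢᵃᵗ.
1/P = 0.2853/351.3 + 0.1508/259.3 + 0.2728/193.8 + 0.2911/60.1 = 0.0076449 ⇒ P = 130.8058 kPa
xᵢ = zᵢP/Pᵢˢᵃᵗ ⇒ x_1 = 0.2853·130.8058/351.3 = 0.1062

Pdew = 130.8058 kPa, x_1 = 0.1062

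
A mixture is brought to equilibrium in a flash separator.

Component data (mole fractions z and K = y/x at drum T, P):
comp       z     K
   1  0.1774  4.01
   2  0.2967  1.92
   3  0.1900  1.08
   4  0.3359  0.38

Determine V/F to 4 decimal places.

Newton iteration, V/F⁰ = 0.5:
  V/F = 0.5000: g = 0.11292, g' = -0.6463 → V/F = 0.6747
  V/F = 0.6747: g = 0.00098, g' = -0.6533 → V/F = 0.6762
Converged at V/F = 0.6762.

V/F = 0.6762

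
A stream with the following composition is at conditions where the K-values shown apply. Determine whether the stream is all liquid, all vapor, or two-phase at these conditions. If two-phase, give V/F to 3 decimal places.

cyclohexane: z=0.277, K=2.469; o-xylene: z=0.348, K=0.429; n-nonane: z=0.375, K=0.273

ΣzᵢKᵢ = 0.936; Σzᵢ/Kᵢ = 2.297.
Since ΣzᵢKᵢ < 1 the mixture is below its bubble point — single liquid phase.

all liquid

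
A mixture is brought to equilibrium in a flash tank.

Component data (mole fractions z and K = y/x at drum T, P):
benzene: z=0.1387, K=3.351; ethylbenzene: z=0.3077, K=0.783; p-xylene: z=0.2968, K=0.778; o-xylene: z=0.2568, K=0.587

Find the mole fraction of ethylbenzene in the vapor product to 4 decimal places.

y_ethylbenzene = 0.2480

Material balance + equilibrium reduce to Σ zᵢ(Kᵢ−1)/(1+V/F(Kᵢ−1)) = 0.
Check two-phase: ΣzᵢKᵢ = 1.0874 > 1 and Σzᵢ/Kᵢ = 1.2533 > 1, so g(0) = 0.0874 > 0 and g(1) = -0.2533 < 0.
Iterate (Newton) starting at V/F = 0.41:
  V/F = 0.4100: g = -0.10742, g' = -0.2974 → V/F = 0.0488
  V/F = 0.0488: g = 0.05018, g' = -0.6923 → V/F = 0.1213
  V/F = 0.1213: g = 0.00579, g' = -0.5434 → V/F = 0.1319
  V/F = 0.1319: g = 0.00009, g' = -0.5265 → V/F = 0.1321
Converged at V/F = 0.1321.
Compositions from xᵢ = zᵢ/(1+V/F(Kᵢ−1)), yᵢ = Kᵢxᵢ:
  benzene: x = 0.1058, y = 0.3546
  ethylbenzene: x = 0.3168, y = 0.2480
  p-xylene: x = 0.3058, y = 0.2379
  o-xylene: x = 0.2716, y = 0.1594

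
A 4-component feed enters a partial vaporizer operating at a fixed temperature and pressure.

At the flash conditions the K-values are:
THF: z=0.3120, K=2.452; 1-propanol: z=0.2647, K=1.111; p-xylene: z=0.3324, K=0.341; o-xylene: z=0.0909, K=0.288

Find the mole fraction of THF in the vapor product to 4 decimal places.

y_THF = 0.5429

Newton iteration, β⁰ = 0.58:
  β = 0.5800: g = -0.19130, g' = -0.7087 → β = 0.3101
  β = 0.3101: g = -0.01757, g' = -0.6197 → β = 0.2817
  β = 0.2817: g = 0.00006, g' = -0.6242 → β = 0.2818
Converged at β = 0.2818.
Compositions from xᵢ = zᵢ/(1+β(Kᵢ−1)), yᵢ = Kᵢxᵢ:
  THF: x = 0.2214, y = 0.5429
  1-propanol: x = 0.2567, y = 0.2852
  p-xylene: x = 0.4082, y = 0.1392
  o-xylene: x = 0.1137, y = 0.0328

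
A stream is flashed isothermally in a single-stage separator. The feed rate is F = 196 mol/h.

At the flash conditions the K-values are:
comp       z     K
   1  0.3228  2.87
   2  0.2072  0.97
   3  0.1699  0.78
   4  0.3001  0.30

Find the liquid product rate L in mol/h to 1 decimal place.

L = 115.7 mol/h

Material balance + equilibrium reduce to Σ zᵢ(Kᵢ−1)/(1+β(Kᵢ−1)) = 0.
g(0) = ΣzᵢKᵢ − 1 = 0.3500 and g(1) = 1 − Σzᵢ/Kᵢ = -0.5442, so a root lies in (0, 1).
Newton iteration, β⁰ = 0.46:
  β = 0.4600: g = -0.03323, g' = -0.6565 → β = 0.4094
  β = 0.4094: g = 0.00007, g' = -0.6612 → β = 0.4095
Converged at β = 0.4095.
Then V = β·F = 0.4095·196 = 80.3 mol/h and L = F − V = 115.7 mol/h.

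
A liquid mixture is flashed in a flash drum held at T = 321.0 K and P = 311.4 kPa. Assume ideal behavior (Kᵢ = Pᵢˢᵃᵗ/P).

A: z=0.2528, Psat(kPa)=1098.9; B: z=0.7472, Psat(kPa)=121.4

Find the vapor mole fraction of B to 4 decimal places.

y_B = 0.3141

Raoult's law: Kᵢ = Pᵢˢᵃᵗ/P = Pᵢˢᵃᵗ/311.4.
  K_A = 1098.9/311.4 = 3.528902, K_B = 121.4/311.4 = 0.389852
Material balance + equilibrium reduce to Σ zᵢ(Kᵢ−1)/(1+β(Kᵢ−1)) = 0.
Feasibility: ΣzᵢKᵢ = 1.1834, Σzᵢ/Kᵢ = 1.9883 — both > 1, two phases present.
Iterate (Newton) starting at β = 0.59:
  β = 0.5900: g = -0.45580, g' = -0.9394 → β = 0.1048
  β = 0.1048: g = 0.01830, g' = -1.3277 → β = 0.1186
  β = 0.1186: g = 0.00033, g' = -1.2800 → β = 0.1189
Converged at β = 0.1189.
Compositions from xᵢ = zᵢ/(1+β(Kᵢ−1)), yᵢ = Kᵢxᵢ:
  A: x = 0.1944, y = 0.6859
  B: x = 0.8056, y = 0.3141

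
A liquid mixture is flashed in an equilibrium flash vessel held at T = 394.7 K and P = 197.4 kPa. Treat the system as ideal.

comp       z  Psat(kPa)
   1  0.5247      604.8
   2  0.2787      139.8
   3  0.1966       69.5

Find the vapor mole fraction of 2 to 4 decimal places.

y_2 = 0.2627

Raoult's law: Kᵢ = Pᵢˢᵃᵗ/P = Pᵢˢᵃᵗ/197.4.
  K_1 = 604.8/197.4 = 3.063830, K_2 = 139.8/197.4 = 0.708207, K_3 = 69.5/197.4 = 0.352077
Rachford–Rice: g(β) = Σ zᵢ(Kᵢ−1)/(1+β(Kᵢ−1)) = 0.
Feasibility: ΣzᵢKᵢ = 1.8742, Σzᵢ/Kᵢ = 1.1232 — both > 1, two phases present.
Newton iteration, β⁰ = 0.5:
  β = 0.5000: g = 0.24930, g' = -0.7544 → β = 0.8305
  β = 0.8305: g = 0.01592, g' = -0.7316 → β = 0.8522
  β = 0.8522: g = -0.00017, g' = -0.7472 → β = 0.8520
Converged at β = 0.8520.
Compositions from xᵢ = zᵢ/(1+β(Kᵢ−1)), yᵢ = Kᵢxᵢ:
  1: x = 0.1902, y = 0.5828
  2: x = 0.3709, y = 0.2627
  3: x = 0.4389, y = 0.1545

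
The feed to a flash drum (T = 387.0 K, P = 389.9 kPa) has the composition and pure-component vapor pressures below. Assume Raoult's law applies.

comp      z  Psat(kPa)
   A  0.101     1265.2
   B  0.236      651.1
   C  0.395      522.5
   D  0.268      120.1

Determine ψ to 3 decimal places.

ψ = 0.607

Raoult's law: Kᵢ = Pᵢˢᵃᵗ/P = Pᵢˢᵃᵗ/389.9.
  K_A = 1265.2/389.9 = 3.24493, K_B = 651.1/389.9 = 1.66992, K_C = 522.5/389.9 = 1.34009, K_D = 120.1/389.9 = 0.30803
Rachford–Rice: g(ψ) = Σ zᵢ(Kᵢ−1)/(1+ψ(Kᵢ−1)) = 0.
Feasibility: ΣzᵢKᵢ = 1.334, Σzᵢ/Kᵢ = 1.337 — both > 1, two phases present.
Newton–Raphson from ψ = 0.5:
  ψ = 0.500: g = 0.0565, g' = -0.506 → ψ = 0.612
  ψ = 0.612: g = -0.0027, g' = -0.561 → ψ = 0.607
Converged at ψ = 0.607.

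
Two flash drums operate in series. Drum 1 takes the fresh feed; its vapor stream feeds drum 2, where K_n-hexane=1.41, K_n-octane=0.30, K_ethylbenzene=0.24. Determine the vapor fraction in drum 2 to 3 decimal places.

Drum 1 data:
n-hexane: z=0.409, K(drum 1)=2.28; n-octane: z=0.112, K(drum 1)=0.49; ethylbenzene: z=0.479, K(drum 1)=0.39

V/F (drum 2) = 0.283

Drum 1:
Let ψ₁ = V/F and solve Σ zᵢ(Kᵢ−1)/(1+ψ₁(Kᵢ−1)) = 0.
g(0) = ΣzᵢKᵢ − 1 = 0.174 and g(1) = 1 − Σzᵢ/Kᵢ = -0.636, so a root lies in (0, 1).
Iterate (Newton) starting at ψ₁ = 0.6:
  ψ₁ = 0.600: g = -0.2471, g' = -0.718 → ψ₁ = 0.256
  ψ₁ = 0.256: g = -0.0177, g' = -0.669 → ψ₁ = 0.230
Converged at ψ₁ = 0.230.
Drum-1 compositions:
  n-hexane: x = 0.316, y = 0.721
  n-octane: x = 0.127, y = 0.062
  ethylbenzene: x = 0.557, y = 0.217
Drum-2 feed = drum-1 vapor: z₂ = (0.7206, 0.0622, 0.2173).
Drum 2:
Let ψ₂ = V/F and solve Σ zᵢ(Kᵢ−1)/(1+ψ₂(Kᵢ−1)) = 0.
g(0) = ΣzᵢKᵢ − 1 = 0.087 and g(1) = 1 − Σzᵢ/Kᵢ = -0.624, so a root lies in (0, 1).
Iterate (Newton) starting at ψ₂ = 0.43:
  ψ₂ = 0.430: g = -0.0564, g' = -0.427 → ψ₂ = 0.298
  ψ₂ = 0.298: g = -0.0052, g' = -0.355 → ψ₂ = 0.283
Converged at ψ₂ = 0.283.
  n-hexane: x = 0.646, y = 0.910
  n-octane: x = 0.078, y = 0.023
  ethylbenzene: x = 0.277, y = 0.066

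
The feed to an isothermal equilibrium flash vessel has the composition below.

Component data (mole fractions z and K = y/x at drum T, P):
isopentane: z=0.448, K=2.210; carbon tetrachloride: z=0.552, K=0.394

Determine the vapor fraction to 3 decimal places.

ψ = 0.283

Material balance + equilibrium reduce to Σ zᵢ(Kᵢ−1)/(1+ψ(Kᵢ−1)) = 0.
Check two-phase: ΣzᵢKᵢ = 1.208 > 1 and Σzᵢ/Kᵢ = 1.604 > 1, so g(0) = 0.208 > 0 and g(1) = -0.604 < 0.
Newton iteration, ψ⁰ = 0.55:
  ψ = 0.550: g = -0.1763, g' = -0.693 → ψ = 0.295
  ψ = 0.295: g = -0.0082, g' = -0.657 → ψ = 0.283
Converged at ψ = 0.283.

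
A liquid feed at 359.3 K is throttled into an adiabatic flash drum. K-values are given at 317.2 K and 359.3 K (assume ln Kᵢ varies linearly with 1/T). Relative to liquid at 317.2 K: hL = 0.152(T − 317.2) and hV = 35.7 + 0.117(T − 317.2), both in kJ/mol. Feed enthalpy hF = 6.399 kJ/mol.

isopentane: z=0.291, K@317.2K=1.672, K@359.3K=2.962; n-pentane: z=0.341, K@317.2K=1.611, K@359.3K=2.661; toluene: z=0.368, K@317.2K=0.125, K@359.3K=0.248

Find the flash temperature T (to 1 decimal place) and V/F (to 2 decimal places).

T = 318.4 K, V/F = 0.17

Adiabatic flash: solve Rachford–Rice at each trial T, then check hF = ψ·hV(T) + (1−ψ)·hL(T).
  T = 317.2 K: K = (1.672, 1.611, 0.125), RR gives ψ = 0.146, H_out = 5.225 kJ/mol
  T = 359.3 K: K = (2.962, 2.661, 0.248), RR gives ψ = 0.635, H_out = 28.139 kJ/mol
  T = 338.2 K: K = (2.264, 2.102, 0.180), RR gives ψ = 0.457, H_out = 19.176 kJ/mol
  T = 327.7 K: K = (1.955, 1.848, 0.151), RR gives ψ = 0.334, H_out = 13.387 kJ/mol
  T = 322.4 K: K = (1.809, 1.726, 0.137), RR gives ψ = 0.251, H_out = 9.703 kJ/mol
  T = 319.8 K: K = (1.740, 1.668, 0.131), RR gives ψ = 0.202, H_out = 7.597 kJ/mol
  T = 318.5 K: K = (1.706, 1.639, 0.128), RR gives ψ = 0.175, H_out = 6.448 kJ/mol
Linear interpolation between T = 317.2 (H_out = 5.225) and T = 318.5 (H_out = 6.448) on hF = 6.399 gives T ≈ 318.4 K, at which ψ = 0.17.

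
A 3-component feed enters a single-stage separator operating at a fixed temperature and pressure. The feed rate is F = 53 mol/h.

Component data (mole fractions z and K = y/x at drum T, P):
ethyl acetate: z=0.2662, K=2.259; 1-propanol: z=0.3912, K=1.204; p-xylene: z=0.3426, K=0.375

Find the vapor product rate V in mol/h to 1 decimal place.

Newton–Raphson from ψ = 0.58:
  ψ = 0.5800: g = -0.07082, g' = -0.4833 → ψ = 0.4335
  ψ = 0.4335: g = -0.00354, g' = -0.4421 → ψ = 0.4254
Converged at ψ = 0.4254.
Then V = ψ·F = 0.4254·53 = 22.5 mol/h and L = F − V = 30.5 mol/h.

V = 22.5 mol/h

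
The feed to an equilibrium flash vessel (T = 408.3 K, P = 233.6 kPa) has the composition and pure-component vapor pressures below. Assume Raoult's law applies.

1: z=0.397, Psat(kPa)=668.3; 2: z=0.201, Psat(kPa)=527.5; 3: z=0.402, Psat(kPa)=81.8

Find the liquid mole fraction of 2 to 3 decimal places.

x_2 = 0.109

Raoult's law: Kᵢ = Pᵢˢᵃᵗ/P = Pᵢˢᵃᵗ/233.6.
  K_1 = 668.3/233.6 = 2.86087, K_2 = 527.5/233.6 = 2.25813, K_3 = 81.8/233.6 = 0.35017
Let ψ = V/F and solve Σ zᵢ(Kᵢ−1)/(1+ψ(Kᵢ−1)) = 0.
g(0) = ΣzᵢKᵢ − 1 = 0.730 and g(1) = 1 − Σzᵢ/Kᵢ = -0.376, so a root lies in (0, 1).
Newton iteration, ψ⁰ = 0.5:
  ψ = 0.500: g = 0.1510, g' = -0.861 → ψ = 0.675
  ψ = 0.675: g = -0.0014, g' = -0.902 → ψ = 0.674
Converged at ψ = 0.674.
Compositions from xᵢ = zᵢ/(1+ψ(Kᵢ−1)), yᵢ = Kᵢxᵢ:
  1: x = 0.176, y = 0.504
  2: x = 0.109, y = 0.246
  3: x = 0.715, y = 0.250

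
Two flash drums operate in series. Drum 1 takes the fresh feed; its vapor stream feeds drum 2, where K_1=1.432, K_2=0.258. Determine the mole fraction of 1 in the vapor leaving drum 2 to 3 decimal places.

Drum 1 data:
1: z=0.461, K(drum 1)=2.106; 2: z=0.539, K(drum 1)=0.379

Drum 1:
Material balance + equilibrium reduce to Σ zᵢ(Kᵢ−1)/(1+ψ₁(Kᵢ−1)) = 0.
g(0) = ΣzᵢKᵢ − 1 = 0.175 and g(1) = 1 − Σzᵢ/Kᵢ = -0.641, so a root lies in (0, 1).
Binary case is linear: z₁(K₁−1)(1+ψ₁(K₂−1)) + z₂(K₂−1)(1+ψ₁(K₁−1)) = 0
⇒ ψ₁ = [z₁(K₁−1)+z₂(K₂−1)] / [−(K₁−1)(K₂−1)] = 0.1751/0.6868 = 0.255
Drum-1 compositions:
  1: x = 0.360, y = 0.757
  2: x = 0.640, y = 0.243
Drum-2 feed = drum-1 vapor: z₂ = (0.7573, 0.2427).
Drum 2:
Material balance + equilibrium reduce to Σ zᵢ(Kᵢ−1)/(1+ψ₂(Kᵢ−1)) = 0.
Check two-phase: ΣzᵢKᵢ = 1.147 > 1 and Σzᵢ/Kᵢ = 1.470 > 1, so g(0) = 0.147 > 0 and g(1) = -0.470 < 0.
Binary case is linear: z₁(K₁−1)(1+ψ₂(K₂−1)) + z₂(K₂−1)(1+ψ₂(K₁−1)) = 0
⇒ ψ₂ = [z₁(K₁−1)+z₂(K₂−1)] / [−(K₁−1)(K₂−1)] = 0.1470/0.3205 = 0.459
  1: x = 0.632, y = 0.905
  2: x = 0.368, y = 0.095

y_1 (drum 2) = 0.905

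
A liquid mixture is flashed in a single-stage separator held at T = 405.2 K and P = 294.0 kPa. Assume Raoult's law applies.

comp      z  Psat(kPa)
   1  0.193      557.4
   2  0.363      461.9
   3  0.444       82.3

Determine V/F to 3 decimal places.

V/F = 0.120

Raoult's law: Kᵢ = Pᵢˢᵃᵗ/P = Pᵢˢᵃᵗ/294.0.
  K_1 = 557.4/294.0 = 1.89592, K_2 = 461.9/294.0 = 1.57109, K_3 = 82.3/294.0 = 0.27993
Material balance + equilibrium reduce to Σ zᵢ(Kᵢ−1)/(1+V/F(Kᵢ−1)) = 0.
Feasibility: ΣzᵢKᵢ = 1.061, Σzᵢ/Kᵢ = 1.919 — both > 1, two phases present.
Iterate (Newton) starting at V/F = 0.5:
  V/F = 0.500: g = -0.2189, g' = -0.708 → V/F = 0.191
  V/F = 0.191: g = -0.0360, g' = -0.519 → V/F = 0.121
  V/F = 0.121: g = -0.0005, g' = -0.506 → V/F = 0.120
Converged at V/F = 0.120.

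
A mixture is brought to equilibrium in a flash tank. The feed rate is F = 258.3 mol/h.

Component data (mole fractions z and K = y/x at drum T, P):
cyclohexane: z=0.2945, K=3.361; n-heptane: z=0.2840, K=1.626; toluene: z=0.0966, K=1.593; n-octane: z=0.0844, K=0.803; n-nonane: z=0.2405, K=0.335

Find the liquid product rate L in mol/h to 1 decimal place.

Material balance + equilibrium reduce to Σ zᵢ(Kᵢ−1)/(1+ψ(Kᵢ−1)) = 0.
Feasibility: ΣzᵢKᵢ = 1.7538, Σzᵢ/Kᵢ = 1.1459 — both > 1, two phases present.
Iterate (Newton) starting at ψ = 0.38:
  ψ = 0.3800: g = 0.32488, g' = -0.7456 → ψ = 0.8157
  ψ = 0.8157: g = 0.02458, g' = -0.7686 → ψ = 0.8477
  ψ = 0.8477: g = -0.00061, g' = -0.8083 → ψ = 0.8469
Converged at ψ = 0.8469.
Then V = ψ·F = 0.8469·258.3 = 218.8 mol/h and L = F − V = 39.5 mol/h.

L = 39.5 mol/h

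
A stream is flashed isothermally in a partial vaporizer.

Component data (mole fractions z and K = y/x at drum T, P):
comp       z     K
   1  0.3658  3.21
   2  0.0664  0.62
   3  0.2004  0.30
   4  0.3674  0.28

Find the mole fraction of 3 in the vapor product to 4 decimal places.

y_3 = 0.0729

Newton–Raphson from ψ = 0.55:
  ψ = 0.5500: g = -0.33306, g' = -1.1610 → ψ = 0.2631
  ψ = 0.2631: g = -0.01517, g' = -1.1636 → ψ = 0.2501
  ψ = 0.2501: g = 0.00011, g' = -1.1804 → ψ = 0.2502
Converged at ψ = 0.2502.
Compositions from xᵢ = zᵢ/(1+ψ(Kᵢ−1)), yᵢ = Kᵢxᵢ:
  1: x = 0.2356, y = 0.7562
  2: x = 0.0734, y = 0.0455
  3: x = 0.2429, y = 0.0729
  4: x = 0.4481, y = 0.1255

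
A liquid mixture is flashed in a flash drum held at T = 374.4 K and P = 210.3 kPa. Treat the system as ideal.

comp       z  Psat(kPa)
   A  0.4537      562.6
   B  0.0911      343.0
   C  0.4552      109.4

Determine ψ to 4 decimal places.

Raoult's law: Kᵢ = Pᵢˢᵃᵗ/P = Pᵢˢᵃᵗ/210.3.
  K_A = 562.6/210.3 = 2.675226, K_B = 343.0/210.3 = 1.631003, K_C = 109.4/210.3 = 0.520209
Material balance + equilibrium reduce to Σ zᵢ(Kᵢ−1)/(1+ψ(Kᵢ−1)) = 0.
Feasibility: ΣzᵢKᵢ = 1.5991, Σzᵢ/Kᵢ = 1.1005 — both > 1, two phases present.
Iterate (Newton) starting at ψ = 0.5:
  ψ = 0.5000: g = 0.16998, g' = -0.5794 → ψ = 0.7934
  ψ = 0.7934: g = 0.01201, g' = -0.5240 → ψ = 0.8163
  ψ = 0.8163: g = -0.00002, g' = -0.5261 → ψ = 0.8162
Converged at ψ = 0.8162.

ψ = 0.8162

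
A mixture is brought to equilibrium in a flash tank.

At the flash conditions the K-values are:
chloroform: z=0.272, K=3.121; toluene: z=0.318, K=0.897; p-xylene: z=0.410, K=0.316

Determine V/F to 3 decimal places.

Iterate (Newton) starting at V/F = 0.5:
  V/F = 0.500: g = -0.1807, g' = -0.735 → V/F = 0.254
  V/F = 0.254: g = 0.0018, g' = -0.801 → V/F = 0.256
Converged at V/F = 0.256.

V/F = 0.256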